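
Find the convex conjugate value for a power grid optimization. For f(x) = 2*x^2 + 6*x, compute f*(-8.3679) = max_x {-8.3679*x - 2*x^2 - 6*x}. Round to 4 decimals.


f*(y) = sup_x {y*x - a*x^2 - b*x} = sup_x {(y-b)*x - a*x^2}
FOC: (y - b) - 2a*x = 0 => x* = (y - b)/(2a)
x* = (-8.3679 - 6)/(2*2) = -3.592
f*(-8.3679) = (y-b)^2/(4a) = (-8.3679 - 6)^2/(4*2)
= 206.4366/8 = 25.8046


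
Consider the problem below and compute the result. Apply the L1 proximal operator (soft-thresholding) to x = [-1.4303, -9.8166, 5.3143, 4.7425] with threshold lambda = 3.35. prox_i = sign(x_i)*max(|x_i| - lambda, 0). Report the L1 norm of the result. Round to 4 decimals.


Soft-thresholding with lambda = 3.35:
prox(-1.4303) = sign(-1.4303)*max(|-1.4303| - 3.35, 0) = 0.0
prox(-9.8166) = sign(-9.8166)*max(|-9.8166| - 3.35, 0) = -6.4666
prox(5.3143) = sign(5.3143)*max(|5.3143| - 3.35, 0) = 1.9643
prox(4.7425) = sign(4.7425)*max(|4.7425| - 3.35, 0) = 1.3925
prox(x) = [0.0, -6.4666, 1.9643, 1.3925]
||prox(x)||_1 = 0.0 + 6.4666 + 1.9643 + 1.3925 = 9.8234


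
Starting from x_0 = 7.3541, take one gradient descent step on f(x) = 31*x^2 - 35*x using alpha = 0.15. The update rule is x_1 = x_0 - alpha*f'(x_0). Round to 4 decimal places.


We compute the gradient at x_0 and apply the update.
f'(x) = 62*x - 35
f'(7.3541) = 62*7.3541 - 35 = 420.9542
x_1 = 7.3541 - 0.15*420.9542 = -55.789


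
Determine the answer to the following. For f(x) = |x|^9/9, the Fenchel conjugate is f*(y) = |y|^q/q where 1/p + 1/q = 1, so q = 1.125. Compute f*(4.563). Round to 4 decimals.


The conjugate exponent q satisfies 1/p + 1/q = 1.
p = 9, so q = 9/(9 - 1) = 1.125
|y|^q = 4.563^1.125 = 5.5164
f*(4.563) = 5.5164 / 1.125 = 4.9035


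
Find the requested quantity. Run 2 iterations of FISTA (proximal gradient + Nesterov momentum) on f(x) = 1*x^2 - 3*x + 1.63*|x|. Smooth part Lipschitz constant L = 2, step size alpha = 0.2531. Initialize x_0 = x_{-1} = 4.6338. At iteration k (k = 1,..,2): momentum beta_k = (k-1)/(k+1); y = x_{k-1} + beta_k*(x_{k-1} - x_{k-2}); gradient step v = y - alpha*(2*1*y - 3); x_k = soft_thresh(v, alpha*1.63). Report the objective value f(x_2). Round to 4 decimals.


FISTA on f(x) = 1*x^2 - 3*x + 1.63*|x|
L = 2, alpha = 0.2531
Iteration 1: beta = 0.0, y = 4.6338 + 0.0*(4.6338 - 4.6338) = 4.6338
  grad(y) = 6.2676, v = y - alpha*grad = 3.0475
  prox(v) = soft_thresh(3.0475, 0.4126) = 2.6349
Iteration 2: beta = 0.3333, y = 2.6349 + 0.3333*(2.6349 - 4.6338) = 1.9686
  grad(y) = 0.9372, v = y - alpha*grad = 1.7314
  prox(v) = soft_thresh(1.7314, 0.4126) = 1.3189
f(x_2) = 1*1.3189^2 - 3*1.3189 + 1.63*|1.3189| = -0.0675


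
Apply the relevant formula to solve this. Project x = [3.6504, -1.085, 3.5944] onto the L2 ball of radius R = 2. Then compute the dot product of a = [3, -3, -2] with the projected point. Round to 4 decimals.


Step 1: Compute ||x|| (intermediates to 6 decimals).
||x|| = sqrt(3.6504^2 + (-1.085)^2 + 3.5944^2) = 5.236636
Step 2: Project.
Since ||x|| > R, scale = R/||x|| = 2/5.236636 = 0.381925, proj(x) = scale * x
proj(x) = [1.394179, -0.414389, 1.372791]
Step 3: Dot product.
a^T * proj(x) = 3*1.394179 - 3*(-0.414389) - 2*1.372791 = 2.6801


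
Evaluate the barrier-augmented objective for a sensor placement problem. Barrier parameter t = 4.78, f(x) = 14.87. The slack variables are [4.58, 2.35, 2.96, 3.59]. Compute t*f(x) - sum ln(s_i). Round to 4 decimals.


Step 1: Compute log-barrier.
ln values: [1.5217, 0.8544, 1.0852, 1.2782]
phi = -(1.5217 + 0.8544 + 1.0852 + 1.2782) = -4.7395
Step 2: Compute augmented objective.
t*f(x) = 4.78*14.87 = 71.0786
Total = 71.0786 - 4.7395 = 66.3391


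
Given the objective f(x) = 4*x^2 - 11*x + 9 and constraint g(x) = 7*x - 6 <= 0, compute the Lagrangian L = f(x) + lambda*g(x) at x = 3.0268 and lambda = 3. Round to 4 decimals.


Step 1: Evaluate f(x).
f(3.0268) = 4*3.0268^2 - 11*3.0268 + 9 = 12.3513
Step 2: Evaluate g(x).
g(3.0268) = 7*3.0268 - 6 = 15.1876
Step 3: Compute Lagrangian.
L = 12.3513 + 3*15.1876 = 57.9141


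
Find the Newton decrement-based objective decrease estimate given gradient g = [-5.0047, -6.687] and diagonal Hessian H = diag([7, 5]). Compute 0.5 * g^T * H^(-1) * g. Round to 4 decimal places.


Step 1: H is diagonal, so H^(-1) * g = [-0.715, -1.3374].
Step 2: g^T H^(-1) g = sum_i g_i^2 / H_ii
  = (-5.0047)^2/7 + (-6.687)^2/5
  = 3.5781 + 8.9432 = 12.5213
Step 3: Objective decrease = 0.5 * g^T H^(-1) g = 6.2607


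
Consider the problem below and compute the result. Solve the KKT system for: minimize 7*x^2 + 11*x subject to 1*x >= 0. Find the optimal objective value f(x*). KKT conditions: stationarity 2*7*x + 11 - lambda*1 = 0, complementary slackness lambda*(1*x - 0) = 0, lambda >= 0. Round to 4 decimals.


Step 1: Try lambda = 0 (constraint inactive).
x_unc = -11/(2*7) = -0.7857
Check: 1*-0.7857 = -0.7857 < 0 -- violated!
Step 2: Constraint must be active: 1*x = 0
x* = 0/1 = 0.0
lambda = (2*7*0.0 + 11)/1 = 11.0
Step 3: Compute optimal value.
f(x*) = 7*0.0^2 + 11*0.0 = 0.0


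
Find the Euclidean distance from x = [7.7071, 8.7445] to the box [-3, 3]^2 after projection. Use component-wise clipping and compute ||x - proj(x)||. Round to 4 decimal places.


Project each component onto [-3, 3].
clip(7.7071) = 3.0, clip(8.7445) = 3.0
Projection = [3.0, 3.0]
Squared diffs: [22.1568, 32.9993]
Distance = sqrt(55.1561) = 7.4267


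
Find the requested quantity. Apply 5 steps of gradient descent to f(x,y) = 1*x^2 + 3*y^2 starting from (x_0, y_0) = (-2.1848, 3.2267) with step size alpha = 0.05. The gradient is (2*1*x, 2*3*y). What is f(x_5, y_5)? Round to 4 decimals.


Gradient descent on f(x,y) = 1*x^2 + 3*y^2.
Starting point: (-2.1848, 3.2267), alpha = 0.05
Step 1: grad_x = 2*1*-2.1848 = -4.3696, grad_y = 2*3*3.2267 = 19.3602
  x_1 = -2.1848 - 0.05*-4.3696 = -1.9663
  y_1 = 3.2267 - 0.05*19.3602 = 2.2587
Step 2: grad_x = 2*1*-1.9663 = -3.9326, grad_y = 2*3*2.2587 = 13.5521
  x_2 = -1.9663 - 0.05*-3.9326 = -1.7697
  y_2 = 2.2587 - 0.05*13.5521 = 1.5811
Step 3: grad_x = 2*1*-1.7697 = -3.5394, grad_y = 2*3*1.5811 = 9.4865
  x_3 = -1.7697 - 0.05*-3.5394 = -1.5927
  y_3 = 1.5811 - 0.05*9.4865 = 1.1068
Step 4: grad_x = 2*1*-1.5927 = -3.1854, grad_y = 2*3*1.1068 = 6.6405
  x_4 = -1.5927 - 0.05*-3.1854 = -1.4334
  y_4 = 1.1068 - 0.05*6.6405 = 0.7747
Step 5: grad_x = 2*1*-1.4334 = -2.8669, grad_y = 2*3*0.7747 = 4.6484
  x_5 = -1.4334 - 0.05*-2.8669 = -1.2901
  y_5 = 0.7747 - 0.05*4.6484 = 0.5423
f(-1.2901, 0.5423) = 1*(-1.2901)^2 + 3*0.5423^2 = 2.5467


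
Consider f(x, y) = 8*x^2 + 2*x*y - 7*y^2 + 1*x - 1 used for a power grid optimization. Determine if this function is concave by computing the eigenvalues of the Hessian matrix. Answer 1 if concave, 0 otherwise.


The Hessian of f(x,y) = 8*x^2 + 2*x*y - 7*y^2 + 1*x - 1 is:
H = [[16, 2], [2, -14]]
Trace = 16 - 14 = 2
Determinant = 16*-14 - (2)^2 = -228
Discriminant = (2)^2 - 4*-228 = 916.0
Eigenvalues: lambda_1 = -14.1327, lambda_2 = 16.1327
The function is not concave.

0


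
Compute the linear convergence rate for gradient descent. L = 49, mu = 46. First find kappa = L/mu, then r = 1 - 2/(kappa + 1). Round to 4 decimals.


Step 1: Compute the condition number.
kappa = L/mu = 49/46 = 1.0652
Step 2: Compute the convergence rate.
r = 1 - 2/(kappa + 1) = 1 - 2*mu/(L + mu) = (L - mu)/(L + mu) = 3/95 = 0.0316


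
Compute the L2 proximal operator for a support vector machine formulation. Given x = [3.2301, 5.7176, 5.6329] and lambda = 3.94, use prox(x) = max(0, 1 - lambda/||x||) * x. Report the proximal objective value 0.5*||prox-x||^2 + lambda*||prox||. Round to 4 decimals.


Step 1: Compute ||x||.
||x|| = 8.6518
Step 2: Compute scaling factor.
scale = max(0, 1 - 3.94/8.6518) = 0.5446
Step 3: prox(x) = [1.7591, 3.1138, 3.0677]
||prox(x)|| = 4.7118
Step 4: Proximal objective.
0.5*||prox-x||^2 = 7.7618
lambda*||prox|| = 18.5645
Total = 26.3264


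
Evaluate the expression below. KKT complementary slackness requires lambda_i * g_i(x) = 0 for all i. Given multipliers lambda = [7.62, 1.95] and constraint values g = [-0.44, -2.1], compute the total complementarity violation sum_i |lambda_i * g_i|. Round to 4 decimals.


KKT complementary slackness check:
lambda_1 * g_1 = 7.62 * -0.44 = -3.3528
lambda_2 * g_2 = 1.95 * -2.1 = -4.095
Total violation = 3.3528 + 4.095 = 7.4478


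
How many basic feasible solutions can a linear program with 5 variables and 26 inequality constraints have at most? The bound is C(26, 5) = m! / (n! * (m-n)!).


Each vertex corresponds to some choice of n active constraints out of m, so the number of vertices is at most C(m, n) = m! / (n!(m-n)!).
m = 26, n = 5
Numerator: 26 * 25 * 24 * 23 * 22
Denominator: 5! = 120
C(26, 5) = 65780


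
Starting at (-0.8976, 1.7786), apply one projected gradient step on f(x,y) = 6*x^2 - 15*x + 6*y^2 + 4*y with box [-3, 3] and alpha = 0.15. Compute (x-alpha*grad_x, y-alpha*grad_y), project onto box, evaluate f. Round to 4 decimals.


Step 1: Compute gradient at (-0.8976, 1.7786).
grad_x = 2*6*-0.8976 - 15 = -25.7712
grad_y = 2*6*1.7786 + 4 = 25.3432
Step 2: Gradient step.
x_raw = -0.8976 - 0.15*-25.7712 = 2.9681
y_raw = 1.7786 - 0.15*25.3432 = -2.0229
Step 3: Project onto [-3, 3].
x_proj = clip(2.9681) = 2.9681
y_proj = clip(-2.0229) = -2.0229
Step 4: Evaluate f.
f(2.9681, -2.0229) = 24.7965


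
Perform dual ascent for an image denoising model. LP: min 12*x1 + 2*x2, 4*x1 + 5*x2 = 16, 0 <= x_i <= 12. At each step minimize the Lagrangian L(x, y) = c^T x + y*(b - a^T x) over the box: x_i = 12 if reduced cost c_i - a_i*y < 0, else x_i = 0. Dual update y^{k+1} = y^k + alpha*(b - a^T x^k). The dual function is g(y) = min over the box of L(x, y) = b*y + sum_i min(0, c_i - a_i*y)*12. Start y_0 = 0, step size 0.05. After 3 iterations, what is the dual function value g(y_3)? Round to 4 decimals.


Dual ascent for LP: min 12*x1 + 2*x2, 4*x1 + 5*x2 = 16, 0 <= x_i <= 12
Step 1: y^k = 0.0, reduced costs: (12.0, 2.0)
  x^k = (0.0, 0.0), subgradient = b - a^T x = 16.0
  y^{k+1} = 0.0 + 0.05*16.0 = 0.8
Step 2: y^k = 0.8, reduced costs: (8.8, -2.0)
  x^k = (0.0, 12.0), subgradient = b - a^T x = -44.0
  y^{k+1} = 0.8 + 0.05*-44.0 = -1.4
Step 3: y^k = -1.4, reduced costs: (17.6, 9.0)
  x^k = (0.0, 0.0), subgradient = b - a^T x = 16.0
  y^{k+1} = -1.4 + 0.05*16.0 = -0.6
Dual objective at y_3 = -0.6: reduced costs (14.4, 5.0), box minimizer x = (0.0, 0.0)
g(y_3) = b*y + (c1 - a1*y)*x1 + (c2 - a2*y)*x2 = 16*(-0.6) + 14.4*0.0 + 5.0*0.0 = -9.6 + 0.0 + 0.0 = -9.6


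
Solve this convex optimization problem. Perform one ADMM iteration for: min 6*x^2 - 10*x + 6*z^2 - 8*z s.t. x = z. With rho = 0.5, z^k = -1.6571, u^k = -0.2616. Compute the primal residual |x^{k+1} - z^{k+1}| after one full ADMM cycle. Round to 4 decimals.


ADMM iteration with rho = 0.5, z^k = -1.6571, u^k = -0.2616
Step 1: x-update.
Minimize 6*x^2 - 10*x + (0.5/2)*(x + 1.6571 - 0.2616)^2
FOC: (2*6 + 0.5)*x = 10 + 0.5*(-1.6571 + 0.2616)
x^{k+1} = 0.7442
Step 2: z-update.
Minimize 6*z^2 - 8*z + (0.5/2)*(0.7442 - z - 0.2616)^2
FOC: (2*6 + 0.5)*z = 8 + 0.5*(0.7442 - 0.2616)
z^{k+1} = 0.6593
Step 3: u-update.
u^{k+1} = -0.2616 + 0.7442 - 0.6593 = -0.1767
Step 4: Primal residual = |0.7442 - 0.6593| = 0.0849


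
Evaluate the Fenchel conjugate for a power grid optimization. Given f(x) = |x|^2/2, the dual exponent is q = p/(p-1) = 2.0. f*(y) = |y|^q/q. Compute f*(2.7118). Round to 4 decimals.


The conjugate exponent q satisfies 1/p + 1/q = 1.
p = 2, so q = 2/(2 - 1) = 2.0
|y|^q = 2.7118^2.0 = 7.3539
f*(2.7118) = 7.3539 / 2.0 = 3.6769


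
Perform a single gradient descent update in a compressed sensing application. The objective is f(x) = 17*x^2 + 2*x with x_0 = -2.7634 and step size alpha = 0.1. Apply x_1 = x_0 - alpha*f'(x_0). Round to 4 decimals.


We compute the gradient at x_0 and apply the update.
f'(x) = 34*x + 2
f'(-2.7634) = 34*-2.7634 + 2 = -91.9556
x_1 = -2.7634 - 0.1*-91.9556 = 6.4322


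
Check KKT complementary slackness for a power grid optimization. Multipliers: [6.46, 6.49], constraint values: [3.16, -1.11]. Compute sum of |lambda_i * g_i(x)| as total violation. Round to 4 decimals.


KKT complementary slackness check:
lambda_1 * g_1 = 6.46 * 3.16 = 20.4136
lambda_2 * g_2 = 6.49 * -1.11 = -7.2039
Total violation = 20.4136 + 7.2039 = 27.6175


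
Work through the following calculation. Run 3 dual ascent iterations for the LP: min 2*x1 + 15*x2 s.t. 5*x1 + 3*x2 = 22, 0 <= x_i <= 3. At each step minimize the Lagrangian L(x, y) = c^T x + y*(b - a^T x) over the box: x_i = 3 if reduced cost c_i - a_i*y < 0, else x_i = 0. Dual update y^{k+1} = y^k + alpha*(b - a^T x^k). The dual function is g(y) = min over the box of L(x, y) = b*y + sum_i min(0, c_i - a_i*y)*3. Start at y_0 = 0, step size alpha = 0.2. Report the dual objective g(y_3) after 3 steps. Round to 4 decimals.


Dual ascent for LP: min 2*x1 + 15*x2, 5*x1 + 3*x2 = 22, 0 <= x_i <= 3
Step 1: y^k = 0.0, reduced costs: (2.0, 15.0)
  x^k = (0.0, 0.0), subgradient = b - a^T x = 22.0
  y^{k+1} = 0.0 + 0.2*22.0 = 4.4
Step 2: y^k = 4.4, reduced costs: (-20.0, 1.8)
  x^k = (3.0, 0.0), subgradient = b - a^T x = 7.0
  y^{k+1} = 4.4 + 0.2*7.0 = 5.8
Step 3: y^k = 5.8, reduced costs: (-27.0, -2.4)
  x^k = (3.0, 3.0), subgradient = b - a^T x = -2.0
  y^{k+1} = 5.8 + 0.2*-2.0 = 5.4
Dual objective at y_3 = 5.4: reduced costs (-25.0, -1.2), box minimizer x = (3.0, 3.0)
g(y_3) = b*y + (c1 - a1*y)*x1 + (c2 - a2*y)*x2 = 22*5.4 + (-25.0)*3.0 + (-1.2)*3.0 = 118.8 - 75.0 - 3.6 = 40.2


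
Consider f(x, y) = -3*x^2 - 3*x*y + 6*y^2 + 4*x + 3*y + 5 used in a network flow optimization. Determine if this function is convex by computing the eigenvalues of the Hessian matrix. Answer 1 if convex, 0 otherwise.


The Hessian of f(x,y) = -3*x^2 - 3*x*y + 6*y^2 + 4*x + 3*y + 5 is:
H = [[-6, -3], [-3, 12]]
Trace = -6 + 12 = 6
Determinant = -6*12 - (-3)^2 = -81
Discriminant = (6)^2 - 4*-81 = 360.0
Eigenvalues: lambda_1 = -6.4868, lambda_2 = 12.4868
The function is not convex.

0


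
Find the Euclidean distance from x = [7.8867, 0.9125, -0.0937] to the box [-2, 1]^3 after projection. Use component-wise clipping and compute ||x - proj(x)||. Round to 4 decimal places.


Project each component onto [-2, 1].
clip(7.8867) = 1.0, clip(0.9125) = 0.9125, clip(-0.0937) = -0.0937
Projection = [1.0, 0.9125, -0.0937]
Squared diffs: [47.4266, 0.0, 0.0]
Distance = sqrt(47.4266) = 6.8867


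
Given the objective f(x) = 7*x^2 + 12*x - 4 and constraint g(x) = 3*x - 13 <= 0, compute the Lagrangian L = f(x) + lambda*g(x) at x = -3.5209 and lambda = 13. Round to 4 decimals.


Step 1: Evaluate f(x).
f(-3.5209) = 7*(-3.5209)^2 + 12*(-3.5209) - 4 = 40.5264
Step 2: Evaluate g(x).
g(-3.5209) = 3*-3.5209 - 13 = -23.5627
Step 3: Compute Lagrangian.
L = 40.5264 + 13*-23.5627 = -265.7887


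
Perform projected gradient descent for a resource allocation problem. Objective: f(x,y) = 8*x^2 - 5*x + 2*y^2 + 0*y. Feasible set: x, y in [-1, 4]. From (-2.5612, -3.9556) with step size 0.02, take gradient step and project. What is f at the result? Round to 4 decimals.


Step 1: Compute gradient at (-2.5612, -3.9556).
grad_x = 2*8*-2.5612 - 5 = -45.9792
grad_y = 2*2*-3.9556 + 0 = -15.8224
Step 2: Gradient step.
x_raw = -2.5612 - 0.02*-45.9792 = -1.6416
y_raw = -3.9556 - 0.02*-15.8224 = -3.6392
Step 3: Project onto [-1, 4].
x_proj = clip(-1.6416) = -1.0
y_proj = clip(-3.6392) = -1.0
Step 4: Evaluate f.
f(-1.0, -1.0) = 15.0


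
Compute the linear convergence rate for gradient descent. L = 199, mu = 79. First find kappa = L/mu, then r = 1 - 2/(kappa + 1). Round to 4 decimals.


Step 1: Compute the condition number.
kappa = L/mu = 199/79 = 2.519
Step 2: Compute the convergence rate.
r = 1 - 2/(kappa + 1) = 1 - 2*mu/(L + mu) = (L - mu)/(L + mu) = 120/278 = 0.4317


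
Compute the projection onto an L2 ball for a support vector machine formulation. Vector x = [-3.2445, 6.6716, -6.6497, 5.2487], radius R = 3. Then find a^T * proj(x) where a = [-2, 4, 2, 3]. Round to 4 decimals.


Step 1: Compute ||x|| (intermediates to 6 decimals).
||x|| = sqrt((-3.2445)^2 + 6.6716^2 + (-6.6497)^2 + 5.2487^2) = 11.260745
Step 2: Project.
Since ||x|| > R, scale = R/||x|| = 3/11.260745 = 0.266412, proj(x) = scale * x
proj(x) = [-0.864374, 1.777394, -1.77156, 1.398317]
Step 3: Dot product.
a^T * proj(x) = -2*(-0.864374) + 4*1.777394 + 2*(-1.77156) + 3*1.398317 = 9.4902


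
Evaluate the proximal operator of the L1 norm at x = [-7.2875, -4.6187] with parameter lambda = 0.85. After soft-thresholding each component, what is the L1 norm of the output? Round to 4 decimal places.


Soft-thresholding with lambda = 0.85:
prox(-7.2875) = sign(-7.2875)*max(|-7.2875| - 0.85, 0) = -6.4375
prox(-4.6187) = sign(-4.6187)*max(|-4.6187| - 0.85, 0) = -3.7687
prox(x) = [-6.4375, -3.7687]
||prox(x)||_1 = 6.4375 + 3.7687 = 10.2062


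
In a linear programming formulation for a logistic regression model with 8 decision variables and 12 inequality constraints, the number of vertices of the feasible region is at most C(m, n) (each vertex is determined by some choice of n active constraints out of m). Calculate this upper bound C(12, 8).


Each vertex corresponds to some choice of n active constraints out of m, so the number of vertices is at most C(m, n) = m! / (n!(m-n)!).
m = 12, n = 8
Numerator: 12 * 11 * 10 * 9 * 8 * 7 * 6 * 5
Denominator: 8! = 40320
C(12, 8) = 495


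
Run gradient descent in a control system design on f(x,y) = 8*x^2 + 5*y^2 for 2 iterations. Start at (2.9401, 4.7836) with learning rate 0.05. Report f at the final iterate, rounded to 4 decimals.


Gradient descent on f(x,y) = 8*x^2 + 5*y^2.
Starting point: (2.9401, 4.7836), alpha = 0.05
Step 1: grad_x = 2*8*2.9401 = 47.0416, grad_y = 2*5*4.7836 = 47.836
  x_1 = 2.9401 - 0.05*47.0416 = 0.588
  y_1 = 4.7836 - 0.05*47.836 = 2.3918
Step 2: grad_x = 2*8*0.588 = 9.4083, grad_y = 2*5*2.3918 = 23.918
  x_2 = 0.588 - 0.05*9.4083 = 0.1176
  y_2 = 2.3918 - 0.05*23.918 = 1.1959
f(0.1176, 1.1959) = 8*0.1176^2 + 5*1.1959^2 = 7.2615


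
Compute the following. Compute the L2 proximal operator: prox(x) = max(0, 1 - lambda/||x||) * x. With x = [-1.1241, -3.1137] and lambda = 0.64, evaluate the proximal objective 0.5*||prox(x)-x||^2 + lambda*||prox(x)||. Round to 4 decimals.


Step 1: Compute ||x||.
||x|| = 3.3104
Step 2: Compute scaling factor.
scale = max(0, 1 - 0.64/3.3104) = 0.8067
Step 3: prox(x) = [-0.9068, -2.5117]
||prox(x)|| = 2.6704
Step 4: Proximal objective.
0.5*||prox-x||^2 = 0.2048
lambda*||prox|| = 1.7091
Total = 1.9139


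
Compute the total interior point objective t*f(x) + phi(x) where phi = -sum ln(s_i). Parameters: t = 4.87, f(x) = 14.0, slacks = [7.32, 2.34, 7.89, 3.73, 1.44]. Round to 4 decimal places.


Step 1: Compute log-barrier.
ln values: [1.9906, 0.8502, 2.0656, 1.3164, 0.3646]
phi = -(1.9906 + 0.8502 + 2.0656 + 1.3164 + 0.3646) = -6.5874
Step 2: Compute augmented objective.
t*f(x) = 4.87*14.0 = 68.18
Total = 68.18 - 6.5874 = 61.5926


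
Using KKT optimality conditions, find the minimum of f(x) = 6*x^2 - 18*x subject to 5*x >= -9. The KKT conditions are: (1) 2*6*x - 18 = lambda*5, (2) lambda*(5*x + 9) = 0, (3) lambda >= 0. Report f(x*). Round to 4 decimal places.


Step 1: Try lambda = 0 (constraint inactive).
Stationarity: 2*6*x - 18 = 0
x* = 18/(2*6) = 1.5
Check constraint: 5*1.5 = 7.5 >= -9 -- satisfied.
Step 2: Compute optimal value.
f(x*) = 6*1.5^2 - 18*1.5 = -13.5


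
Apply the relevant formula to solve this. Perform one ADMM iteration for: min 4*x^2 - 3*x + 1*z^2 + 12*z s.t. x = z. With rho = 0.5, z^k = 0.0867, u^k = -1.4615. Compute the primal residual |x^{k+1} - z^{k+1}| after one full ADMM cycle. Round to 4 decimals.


ADMM iteration with rho = 0.5, z^k = 0.0867, u^k = -1.4615
Step 1: x-update.
Minimize 4*x^2 - 3*x + (0.5/2)*(x - 0.0867 - 1.4615)^2
FOC: (2*4 + 0.5)*x = 3 + 0.5*(0.0867 + 1.4615)
x^{k+1} = 0.444
Step 2: z-update.
Minimize 1*z^2 + 12*z + (0.5/2)*(0.444 - z - 1.4615)^2
FOC: (2*1 + 0.5)*z = -12 + 0.5*(0.444 - 1.4615)
z^{k+1} = -5.0035
Step 3: u-update.
u^{k+1} = -1.4615 + 0.444 + 5.0035 = 3.986
Step 4: Primal residual = |0.444 + 5.0035| = 5.4475


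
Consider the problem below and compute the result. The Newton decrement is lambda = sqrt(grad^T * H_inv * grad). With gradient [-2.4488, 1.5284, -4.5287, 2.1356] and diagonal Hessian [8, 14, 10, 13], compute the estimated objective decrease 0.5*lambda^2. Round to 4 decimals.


Step 1: H is diagonal, so H^(-1) * g = [-0.3061, 0.1092, -0.4529, 0.1643].
Step 2: g^T H^(-1) g = sum_i g_i^2 / H_ii
  = (-2.4488)^2/8 + (1.5284)^2/14 + (-4.5287)^2/10 + (2.1356)^2/13
  = 0.7496 + 0.1669 + 2.0509 + 0.3508 = 3.3182
Step 3: Objective decrease = 0.5 * g^T H^(-1) g = 1.6591


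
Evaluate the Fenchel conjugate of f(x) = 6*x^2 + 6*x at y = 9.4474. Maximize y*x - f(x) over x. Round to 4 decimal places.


f*(y) = sup_x {y*x - a*x^2 - b*x} = sup_x {(y-b)*x - a*x^2}
FOC: (y - b) - 2a*x = 0 => x* = (y - b)/(2a)
x* = (9.4474 - 6)/(2*6) = 0.2873
f*(9.4474) = (y-b)^2/(4a) = (9.4474 - 6)^2/(4*6)
= 11.8846/24 = 0.4952


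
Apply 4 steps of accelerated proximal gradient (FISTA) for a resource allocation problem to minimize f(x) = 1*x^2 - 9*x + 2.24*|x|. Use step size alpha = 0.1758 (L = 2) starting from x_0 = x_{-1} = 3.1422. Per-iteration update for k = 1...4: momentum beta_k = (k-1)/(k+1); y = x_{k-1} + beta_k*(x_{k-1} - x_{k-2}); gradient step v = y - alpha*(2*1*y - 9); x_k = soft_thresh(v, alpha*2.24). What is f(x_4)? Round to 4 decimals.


FISTA on f(x) = 1*x^2 - 9*x + 2.24*|x|
L = 2, alpha = 0.1758
Iteration 1: beta = 0.0, y = 3.1422 + 0.0*(3.1422 - 3.1422) = 3.1422
  grad(y) = -2.7156, v = y - alpha*grad = 3.6196
  prox(v) = soft_thresh(3.6196, 0.3938) = 3.2258
Iteration 2: beta = 0.3333, y = 3.2258 + 0.3333*(3.2258 - 3.1422) = 3.2537
  grad(y) = -2.4926, v = y - alpha*grad = 3.6919
  prox(v) = soft_thresh(3.6919, 0.3938) = 3.2981
Iteration 3: beta = 0.5, y = 3.2981 + 0.5*(3.2981 - 3.2258) = 3.3342
  grad(y) = -2.3315, v = y - alpha*grad = 3.7441
  prox(v) = soft_thresh(3.7441, 0.3938) = 3.3503
Iteration 4: beta = 0.6, y = 3.3503 + 0.6*(3.3503 - 3.2981) = 3.3817
  grad(y) = -2.2367, v = y - alpha*grad = 3.7749
  prox(v) = soft_thresh(3.7749, 0.3938) = 3.3811
f(x_4) = 1*3.3811^2 - 9*3.3811 + 2.24*|3.3811| = -11.4244


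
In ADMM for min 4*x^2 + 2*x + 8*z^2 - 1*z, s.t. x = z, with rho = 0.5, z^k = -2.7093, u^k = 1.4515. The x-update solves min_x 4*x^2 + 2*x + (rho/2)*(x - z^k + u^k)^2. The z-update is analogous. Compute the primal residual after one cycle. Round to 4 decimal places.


ADMM iteration with rho = 0.5, z^k = -2.7093, u^k = 1.4515
Step 1: x-update.
Minimize 4*x^2 + 2*x + (0.5/2)*(x + 2.7093 + 1.4515)^2
FOC: (2*4 + 0.5)*x = -2 + 0.5*(-2.7093 - 1.4515)
x^{k+1} = -0.48
Step 2: z-update.
Minimize 8*z^2 - 1*z + (0.5/2)*(-0.48 - z + 1.4515)^2
FOC: (2*8 + 0.5)*z = 1 + 0.5*(-0.48 + 1.4515)
z^{k+1} = 0.09
Step 3: u-update.
u^{k+1} = 1.4515 - 0.48 - 0.09 = 0.8814
Step 4: Primal residual = |-0.48 - 0.09| = 0.5701


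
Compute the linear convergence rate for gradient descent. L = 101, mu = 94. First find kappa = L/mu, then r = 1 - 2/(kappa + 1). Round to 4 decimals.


Step 1: Compute the condition number.
kappa = L/mu = 101/94 = 1.0745
Step 2: Compute the convergence rate.
r = 1 - 2/(kappa + 1) = 1 - 2*mu/(L + mu) = (L - mu)/(L + mu) = 7/195 = 0.0359


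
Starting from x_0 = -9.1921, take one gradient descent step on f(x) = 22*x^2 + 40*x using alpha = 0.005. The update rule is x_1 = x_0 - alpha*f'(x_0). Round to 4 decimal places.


We compute the gradient at x_0 and apply the update.
f'(x) = 44*x + 40
f'(-9.1921) = 44*-9.1921 + 40 = -364.4524
x_1 = -9.1921 - 0.005*-364.4524 = -7.3698


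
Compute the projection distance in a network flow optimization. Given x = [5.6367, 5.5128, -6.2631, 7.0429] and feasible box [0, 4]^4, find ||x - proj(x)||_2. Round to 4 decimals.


Project each component onto [0, 4].
clip(5.6367) = 4.0, clip(5.5128) = 4.0, clip(-6.2631) = 0.0, clip(7.0429) = 4.0
Projection = [4.0, 4.0, 0.0, 4.0]
Squared diffs: [2.6788, 2.2886, 39.2264, 9.2592]
Distance = sqrt(53.453) = 7.3112


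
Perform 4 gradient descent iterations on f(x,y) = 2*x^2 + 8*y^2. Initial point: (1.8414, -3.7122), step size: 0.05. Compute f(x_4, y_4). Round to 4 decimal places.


Gradient descent on f(x,y) = 2*x^2 + 8*y^2.
Starting point: (1.8414, -3.7122), alpha = 0.05
Step 1: grad_x = 2*2*1.8414 = 7.3656, grad_y = 2*8*-3.7122 = -59.3952
  x_1 = 1.8414 - 0.05*7.3656 = 1.4731
  y_1 = -3.7122 - 0.05*-59.3952 = -0.7424
Step 2: grad_x = 2*2*1.4731 = 5.8925, grad_y = 2*8*-0.7424 = -11.879
  x_2 = 1.4731 - 0.05*5.8925 = 1.1785
  y_2 = -0.7424 - 0.05*-11.879 = -0.1485
Step 3: grad_x = 2*2*1.1785 = 4.714, grad_y = 2*8*-0.1485 = -2.3758
  x_3 = 1.1785 - 0.05*4.714 = 0.9428
  y_3 = -0.1485 - 0.05*-2.3758 = -0.0297
Step 4: grad_x = 2*2*0.9428 = 3.7712, grad_y = 2*8*-0.0297 = -0.4752
  x_4 = 0.9428 - 0.05*3.7712 = 0.7542
  y_4 = -0.0297 - 0.05*-0.4752 = -0.0059
f(0.7542, -0.0059) = 2*0.7542^2 + 8*(-0.0059)^2 = 1.138


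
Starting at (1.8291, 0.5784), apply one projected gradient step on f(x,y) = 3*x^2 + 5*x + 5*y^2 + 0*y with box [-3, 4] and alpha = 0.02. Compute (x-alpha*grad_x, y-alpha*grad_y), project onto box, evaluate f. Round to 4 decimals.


Step 1: Compute gradient at (1.8291, 0.5784).
grad_x = 2*3*1.8291 + 5 = 15.9746
grad_y = 2*5*0.5784 + 0 = 5.784
Step 2: Gradient step.
x_raw = 1.8291 - 0.02*15.9746 = 1.5096
y_raw = 0.5784 - 0.02*5.784 = 0.4627
Step 3: Project onto [-3, 4].
x_proj = clip(1.5096) = 1.5096
y_proj = clip(0.4627) = 0.4627
Step 4: Evaluate f.
f(1.5096, 0.4627) = 15.4553


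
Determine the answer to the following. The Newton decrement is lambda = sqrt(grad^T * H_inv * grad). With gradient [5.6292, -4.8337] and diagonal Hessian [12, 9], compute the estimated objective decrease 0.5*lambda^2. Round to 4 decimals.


Step 1: H is diagonal, so H^(-1) * g = [0.4691, -0.5371].
Step 2: g^T H^(-1) g = sum_i g_i^2 / H_ii
  = (5.6292)^2/12 + (-4.8337)^2/9
  = 2.6407 + 2.5961 = 5.2367
Step 3: Objective decrease = 0.5 * g^T H^(-1) g = 2.6184


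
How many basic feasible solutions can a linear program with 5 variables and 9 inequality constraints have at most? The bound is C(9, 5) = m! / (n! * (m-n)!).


Each vertex corresponds to some choice of n active constraints out of m, so the number of vertices is at most C(m, n) = m! / (n!(m-n)!).
m = 9, n = 5
Numerator: 9 * 8 * 7 * 6 * 5
Denominator: 5! = 120
C(9, 5) = 126


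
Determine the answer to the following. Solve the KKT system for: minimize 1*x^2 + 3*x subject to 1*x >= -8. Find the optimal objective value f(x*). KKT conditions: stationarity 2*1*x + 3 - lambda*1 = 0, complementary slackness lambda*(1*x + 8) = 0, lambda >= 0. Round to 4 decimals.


Step 1: Try lambda = 0 (constraint inactive).
Stationarity: 2*1*x + 3 = 0
x* = -3/(2*1) = -1.5
Check constraint: 1*-1.5 = -1.5 >= -8 -- satisfied.
Step 2: Compute optimal value.
f(x*) = 1*(-1.5)^2 + 3*(-1.5) = -2.25


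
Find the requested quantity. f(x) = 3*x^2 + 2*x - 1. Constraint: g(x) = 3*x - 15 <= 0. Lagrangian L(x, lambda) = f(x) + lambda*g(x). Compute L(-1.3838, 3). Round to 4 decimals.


Step 1: Evaluate f(x).
f(-1.3838) = 3*(-1.3838)^2 + 2*(-1.3838) - 1 = 1.9771
Step 2: Evaluate g(x).
g(-1.3838) = 3*-1.3838 - 15 = -19.1514
Step 3: Compute Lagrangian.
L = 1.9771 + 3*-19.1514 = -55.4771


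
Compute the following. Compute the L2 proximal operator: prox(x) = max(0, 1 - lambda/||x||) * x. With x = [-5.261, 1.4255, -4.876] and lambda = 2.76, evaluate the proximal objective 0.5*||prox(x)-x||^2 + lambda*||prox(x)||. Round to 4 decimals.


Step 1: Compute ||x||.
||x|| = 7.3134
Step 2: Compute scaling factor.
scale = max(0, 1 - 2.76/7.3134) = 0.6226
Step 3: prox(x) = [-3.2755, 0.8875, -3.0358]
||prox(x)|| = 4.5534
Step 4: Proximal objective.
0.5*||prox-x||^2 = 3.8088
lambda*||prox|| = 12.5674
Total = 16.3761


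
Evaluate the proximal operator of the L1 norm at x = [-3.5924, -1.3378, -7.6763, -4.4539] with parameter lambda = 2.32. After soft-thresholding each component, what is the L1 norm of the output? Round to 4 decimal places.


Soft-thresholding with lambda = 2.32:
prox(-3.5924) = sign(-3.5924)*max(|-3.5924| - 2.32, 0) = -1.2724
prox(-1.3378) = sign(-1.3378)*max(|-1.3378| - 2.32, 0) = 0.0
prox(-7.6763) = sign(-7.6763)*max(|-7.6763| - 2.32, 0) = -5.3563
prox(-4.4539) = sign(-4.4539)*max(|-4.4539| - 2.32, 0) = -2.1339
prox(x) = [-1.2724, 0.0, -5.3563, -2.1339]
||prox(x)||_1 = 1.2724 + 0.0 + 5.3563 + 2.1339 = 8.7626


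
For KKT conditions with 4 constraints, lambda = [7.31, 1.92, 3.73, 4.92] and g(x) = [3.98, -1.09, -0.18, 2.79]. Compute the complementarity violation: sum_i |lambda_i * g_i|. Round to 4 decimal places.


KKT complementary slackness check:
lambda_1 * g_1 = 7.31 * 3.98 = 29.0938
lambda_2 * g_2 = 1.92 * -1.09 = -2.0928
lambda_3 * g_3 = 3.73 * -0.18 = -0.6714
lambda_4 * g_4 = 4.92 * 2.79 = 13.7268
Total violation = 29.0938 + 2.0928 + 0.6714 + 13.7268 = 45.5848


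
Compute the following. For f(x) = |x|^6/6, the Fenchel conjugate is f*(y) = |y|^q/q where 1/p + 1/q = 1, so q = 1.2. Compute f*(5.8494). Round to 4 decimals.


The conjugate exponent q satisfies 1/p + 1/q = 1.
p = 6, so q = 6/(6 - 1) = 1.2
|y|^q = 5.8494^1.2 = 8.3279
f*(5.8494) = 8.3279 / 1.2 = 6.9399


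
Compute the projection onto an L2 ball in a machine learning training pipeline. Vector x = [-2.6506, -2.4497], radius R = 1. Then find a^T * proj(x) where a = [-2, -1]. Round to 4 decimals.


Step 1: Compute ||x|| (intermediates to 6 decimals).
||x|| = sqrt((-2.6506)^2 + (-2.4497)^2) = 3.609253
Step 2: Project.
Since ||x|| > R, scale = R/||x|| = 1/3.609253 = 0.277066, proj(x) = scale * x
proj(x) = [-0.734391, -0.678729]
Step 3: Dot product.
a^T * proj(x) = -2*(-0.734391) - 1*(-0.678729) = 2.1475


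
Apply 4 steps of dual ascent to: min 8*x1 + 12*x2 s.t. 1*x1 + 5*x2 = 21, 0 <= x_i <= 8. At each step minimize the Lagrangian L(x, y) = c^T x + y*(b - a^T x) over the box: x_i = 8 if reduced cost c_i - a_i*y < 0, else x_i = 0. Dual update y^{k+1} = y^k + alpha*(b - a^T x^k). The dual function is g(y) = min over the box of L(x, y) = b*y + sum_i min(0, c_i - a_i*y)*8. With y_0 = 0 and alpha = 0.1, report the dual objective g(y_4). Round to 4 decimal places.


Dual ascent for LP: min 8*x1 + 12*x2, 1*x1 + 5*x2 = 21, 0 <= x_i <= 8
Step 1: y^k = 0.0, reduced costs: (8.0, 12.0)
  x^k = (0.0, 0.0), subgradient = b - a^T x = 21.0
  y^{k+1} = 0.0 + 0.1*21.0 = 2.1
Step 2: y^k = 2.1, reduced costs: (5.9, 1.5)
  x^k = (0.0, 0.0), subgradient = b - a^T x = 21.0
  y^{k+1} = 2.1 + 0.1*21.0 = 4.2
Step 3: y^k = 4.2, reduced costs: (3.8, -9.0)
  x^k = (0.0, 8.0), subgradient = b - a^T x = -19.0
  y^{k+1} = 4.2 + 0.1*-19.0 = 2.3
Step 4: y^k = 2.3, reduced costs: (5.7, 0.5)
  x^k = (0.0, 0.0), subgradient = b - a^T x = 21.0
  y^{k+1} = 2.3 + 0.1*21.0 = 4.4
Dual objective at y_4 = 4.4: reduced costs (3.6, -10.0), box minimizer x = (0.0, 8.0)
g(y_4) = b*y + (c1 - a1*y)*x1 + (c2 - a2*y)*x2 = 21*4.4 + 3.6*0.0 + (-10.0)*8.0 = 92.4 + 0.0 - 80.0 = 12.4


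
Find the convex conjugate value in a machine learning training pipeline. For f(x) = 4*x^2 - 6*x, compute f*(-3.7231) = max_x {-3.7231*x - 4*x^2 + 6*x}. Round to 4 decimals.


f*(y) = sup_x {y*x - a*x^2 - b*x} = sup_x {(y-b)*x - a*x^2}
FOC: (y - b) - 2a*x = 0 => x* = (y - b)/(2a)
x* = (-3.7231 + 6)/(2*4) = 0.2846
f*(-3.7231) = (y-b)^2/(4a) = (-3.7231 + 6)^2/(4*4)
= 5.1843/16 = 0.324


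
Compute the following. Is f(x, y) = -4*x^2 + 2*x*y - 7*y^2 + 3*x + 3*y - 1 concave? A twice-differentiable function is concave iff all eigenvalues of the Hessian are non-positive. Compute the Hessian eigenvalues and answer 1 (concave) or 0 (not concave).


The Hessian of f(x,y) = -4*x^2 + 2*x*y - 7*y^2 + 3*x + 3*y - 1 is:
H = [[-8, 2], [2, -14]]
Trace = -8 - 14 = -22
Determinant = -8*-14 - (2)^2 = 108
Discriminant = (-22)^2 - 4*108 = 52.0
Eigenvalues: lambda_1 = -14.6056, lambda_2 = -7.3944
The function is concave.

1


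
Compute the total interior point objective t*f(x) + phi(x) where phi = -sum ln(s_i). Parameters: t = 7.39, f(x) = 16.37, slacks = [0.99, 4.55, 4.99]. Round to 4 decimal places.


Step 1: Compute log-barrier.
ln values: [-0.0101, 1.5151, 1.6074]
phi = -(-0.0101 + 1.5151 + 1.6074) = -3.1125
Step 2: Compute augmented objective.
t*f(x) = 7.39*16.37 = 120.9743
Total = 120.9743 - 3.1125 = 117.8618


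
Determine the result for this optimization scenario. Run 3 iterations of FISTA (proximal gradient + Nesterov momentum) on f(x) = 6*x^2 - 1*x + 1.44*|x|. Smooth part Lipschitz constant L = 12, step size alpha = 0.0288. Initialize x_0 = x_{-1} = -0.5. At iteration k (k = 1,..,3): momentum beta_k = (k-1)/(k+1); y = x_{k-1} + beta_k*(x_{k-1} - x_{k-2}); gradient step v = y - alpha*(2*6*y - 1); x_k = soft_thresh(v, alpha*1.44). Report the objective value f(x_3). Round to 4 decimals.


FISTA on f(x) = 6*x^2 - 1*x + 1.44*|x|
L = 12, alpha = 0.0288
Iteration 1: beta = 0.0, y = -0.5 + 0.0*(-0.5 + 0.5) = -0.5
  grad(y) = -7.0, v = y - alpha*grad = -0.2984
  prox(v) = soft_thresh(-0.2984, 0.0415) = -0.2569
Iteration 2: beta = 0.3333, y = -0.2569 + 0.3333*(-0.2569 + 0.5) = -0.1759
  grad(y) = -3.1108, v = y - alpha*grad = -0.0863
  prox(v) = soft_thresh(-0.0863, 0.0415) = -0.0448
Iteration 3: beta = 0.5, y = -0.0448 + 0.5*(-0.0448 + 0.2569) = 0.0612
  grad(y) = -0.2655, v = y - alpha*grad = 0.0689
  prox(v) = soft_thresh(0.0689, 0.0415) = 0.0274
f(x_3) = 6*0.0274^2 - 1*0.0274 + 1.44*|0.0274| = 0.0165


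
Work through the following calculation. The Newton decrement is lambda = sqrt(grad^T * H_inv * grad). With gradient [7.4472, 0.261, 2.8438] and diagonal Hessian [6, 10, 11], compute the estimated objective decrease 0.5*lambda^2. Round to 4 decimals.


Step 1: H is diagonal, so H^(-1) * g = [1.2412, 0.0261, 0.2585].
Step 2: g^T H^(-1) g = sum_i g_i^2 / H_ii
  = (7.4472)^2/6 + (0.261)^2/10 + (2.8438)^2/11
  = 9.2435 + 0.0068 + 0.7352 = 9.9855
Step 3: Objective decrease = 0.5 * g^T H^(-1) g = 4.9927


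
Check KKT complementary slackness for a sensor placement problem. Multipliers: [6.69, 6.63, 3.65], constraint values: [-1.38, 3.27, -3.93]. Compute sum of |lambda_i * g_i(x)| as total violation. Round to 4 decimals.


KKT complementary slackness check:
lambda_1 * g_1 = 6.69 * -1.38 = -9.2322
lambda_2 * g_2 = 6.63 * 3.27 = 21.6801
lambda_3 * g_3 = 3.65 * -3.93 = -14.3445
Total violation = 9.2322 + 21.6801 + 14.3445 = 45.2568


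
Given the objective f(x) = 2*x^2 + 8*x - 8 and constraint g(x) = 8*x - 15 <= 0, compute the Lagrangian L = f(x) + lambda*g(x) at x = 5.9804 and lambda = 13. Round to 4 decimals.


Step 1: Evaluate f(x).
f(5.9804) = 2*5.9804^2 + 8*5.9804 - 8 = 111.3736
Step 2: Evaluate g(x).
g(5.9804) = 8*5.9804 - 15 = 32.8432
Step 3: Compute Lagrangian.
L = 111.3736 + 13*32.8432 = 538.3352


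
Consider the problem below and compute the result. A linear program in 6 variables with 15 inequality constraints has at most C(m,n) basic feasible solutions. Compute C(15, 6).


Each vertex corresponds to some choice of n active constraints out of m, so the number of vertices is at most C(m, n) = m! / (n!(m-n)!).
m = 15, n = 6
Numerator: 15 * 14 * 13 * 12 * 11 * 10
Denominator: 6! = 720
C(15, 6) = 5005


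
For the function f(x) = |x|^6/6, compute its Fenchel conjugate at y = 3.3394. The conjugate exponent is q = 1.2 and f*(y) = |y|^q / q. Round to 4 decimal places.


The conjugate exponent q satisfies 1/p + 1/q = 1.
p = 6, so q = 6/(6 - 1) = 1.2
|y|^q = 3.3394^1.2 = 4.2501
f*(3.3394) = 4.2501 / 1.2 = 3.5418


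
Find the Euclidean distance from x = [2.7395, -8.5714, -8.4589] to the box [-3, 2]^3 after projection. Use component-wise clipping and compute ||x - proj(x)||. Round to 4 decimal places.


Project each component onto [-3, 2].
clip(2.7395) = 2.0, clip(-8.5714) = -3.0, clip(-8.4589) = -3.0
Projection = [2.0, -3.0, -3.0]
Squared diffs: [0.5469, 31.0405, 29.7996]
Distance = sqrt(61.387) = 7.835


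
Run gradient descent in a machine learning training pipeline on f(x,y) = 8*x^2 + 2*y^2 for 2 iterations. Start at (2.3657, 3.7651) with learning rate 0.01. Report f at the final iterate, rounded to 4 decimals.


Gradient descent on f(x,y) = 8*x^2 + 2*y^2.
Starting point: (2.3657, 3.7651), alpha = 0.01
Step 1: grad_x = 2*8*2.3657 = 37.8512, grad_y = 2*2*3.7651 = 15.0604
  x_1 = 2.3657 - 0.01*37.8512 = 1.9872
  y_1 = 3.7651 - 0.01*15.0604 = 3.6145
Step 2: grad_x = 2*8*1.9872 = 31.795, grad_y = 2*2*3.6145 = 14.458
  x_2 = 1.9872 - 0.01*31.795 = 1.6692
  y_2 = 3.6145 - 0.01*14.458 = 3.4699
f(1.6692, 3.4699) = 8*1.6692^2 + 2*3.4699^2 = 46.3715


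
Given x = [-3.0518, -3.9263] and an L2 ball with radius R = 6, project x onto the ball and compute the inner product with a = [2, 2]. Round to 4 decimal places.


Step 1: Compute ||x|| (intermediates to 6 decimals).
||x|| = sqrt((-3.0518)^2 + (-3.9263)^2) = 4.972858
Step 2: Project.
Since ||x|| <= R, proj = x (no scaling needed).
proj(x) = [-3.0518, -3.9263]
Step 3: Dot product.
a^T * proj(x) = 2*(-3.0518) + 2*(-3.9263) = -13.9562


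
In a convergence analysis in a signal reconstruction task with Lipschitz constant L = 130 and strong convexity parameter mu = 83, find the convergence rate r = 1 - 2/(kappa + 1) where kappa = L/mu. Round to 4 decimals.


Step 1: Compute the condition number.
kappa = L/mu = 130/83 = 1.5663
Step 2: Compute the convergence rate.
r = 1 - 2/(kappa + 1) = 1 - 2*mu/(L + mu) = (L - mu)/(L + mu) = 47/213 = 0.2207


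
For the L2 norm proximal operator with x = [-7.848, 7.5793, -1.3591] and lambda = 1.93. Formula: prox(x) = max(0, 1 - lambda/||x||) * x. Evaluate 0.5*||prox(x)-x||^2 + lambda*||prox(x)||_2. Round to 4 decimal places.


Step 1: Compute ||x||.
||x|| = 10.9947
Step 2: Compute scaling factor.
scale = max(0, 1 - 1.93/10.9947) = 0.8245
Step 3: prox(x) = [-6.4704, 6.2488, -1.1205]
||prox(x)|| = 9.0647
Step 4: Proximal objective.
0.5*||prox-x||^2 = 1.8625
lambda*||prox|| = 17.4949
Total = 19.3574


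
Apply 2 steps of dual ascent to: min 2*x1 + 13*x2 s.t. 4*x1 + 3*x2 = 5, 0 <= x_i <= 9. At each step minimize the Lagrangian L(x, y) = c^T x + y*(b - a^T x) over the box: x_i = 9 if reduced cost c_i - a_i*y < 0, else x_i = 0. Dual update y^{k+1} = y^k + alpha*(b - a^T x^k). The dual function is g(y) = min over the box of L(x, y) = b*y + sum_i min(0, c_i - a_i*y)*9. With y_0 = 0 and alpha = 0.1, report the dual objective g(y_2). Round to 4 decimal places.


Dual ascent for LP: min 2*x1 + 13*x2, 4*x1 + 3*x2 = 5, 0 <= x_i <= 9
Step 1: y^k = 0.0, reduced costs: (2.0, 13.0)
  x^k = (0.0, 0.0), subgradient = b - a^T x = 5.0
  y^{k+1} = 0.0 + 0.1*5.0 = 0.5
Step 2: y^k = 0.5, reduced costs: (0.0, 11.5)
  x^k = (0.0, 0.0), subgradient = b - a^T x = 5.0
  y^{k+1} = 0.5 + 0.1*5.0 = 1.0
Dual objective at y_2 = 1.0: reduced costs (-2.0, 10.0), box minimizer x = (9.0, 0.0)
g(y_2) = b*y + (c1 - a1*y)*x1 + (c2 - a2*y)*x2 = 5*1.0 + (-2.0)*9.0 + 10.0*0.0 = 5.0 - 18.0 + 0.0 = -13.0


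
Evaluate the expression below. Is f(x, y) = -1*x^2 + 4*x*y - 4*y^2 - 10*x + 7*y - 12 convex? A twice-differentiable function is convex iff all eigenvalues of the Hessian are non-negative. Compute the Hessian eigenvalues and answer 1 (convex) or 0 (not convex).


The Hessian of f(x,y) = -1*x^2 + 4*x*y - 4*y^2 - 10*x + 7*y - 12 is:
H = [[-2, 4], [4, -8]]
Trace = -2 - 8 = -10
Determinant = -2*-8 - (4)^2 = 0
Discriminant = (-10)^2 - 4*0 = 100.0
Eigenvalues: lambda_1 = -10.0, lambda_2 = 0.0
The function is not convex.

0


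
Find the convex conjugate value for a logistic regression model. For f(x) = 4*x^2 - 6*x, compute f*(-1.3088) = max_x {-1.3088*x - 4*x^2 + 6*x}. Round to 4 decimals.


f*(y) = sup_x {y*x - a*x^2 - b*x} = sup_x {(y-b)*x - a*x^2}
FOC: (y - b) - 2a*x = 0 => x* = (y - b)/(2a)
x* = (-1.3088 + 6)/(2*4) = 0.5864
f*(-1.3088) = (y-b)^2/(4a) = (-1.3088 + 6)^2/(4*4)
= 22.0074/16 = 1.3755


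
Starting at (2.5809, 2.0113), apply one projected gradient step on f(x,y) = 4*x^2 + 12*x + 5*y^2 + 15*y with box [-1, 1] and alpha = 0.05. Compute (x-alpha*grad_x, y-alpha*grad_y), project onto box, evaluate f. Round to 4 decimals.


Step 1: Compute gradient at (2.5809, 2.0113).
grad_x = 2*4*2.5809 + 12 = 32.6472
grad_y = 2*5*2.0113 + 15 = 35.113
Step 2: Gradient step.
x_raw = 2.5809 - 0.05*32.6472 = 0.9485
y_raw = 2.0113 - 0.05*35.113 = 0.2557
Step 3: Project onto [-1, 1].
x_proj = clip(0.9485) = 0.9485
y_proj = clip(0.2557) = 0.2557
Step 4: Evaluate f.
f(0.9485, 0.2557) = 19.1429
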